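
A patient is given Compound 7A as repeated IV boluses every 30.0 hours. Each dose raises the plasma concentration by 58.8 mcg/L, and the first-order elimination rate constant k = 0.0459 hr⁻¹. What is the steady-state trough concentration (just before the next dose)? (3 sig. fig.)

Fraction remaining after one interval: e^(−kτ) = e^(−0.04590 × 30.0) = 0.2523
R = 1 / (1 − 0.2523) = 1.337
Css,max = 58.8 × 1.337 = 78.64 mcg/L
Css,min = Css,max × e^(−kτ) = 78.64 × 0.2523 ≈ 19.8 mcg/L

19.8 mcg/L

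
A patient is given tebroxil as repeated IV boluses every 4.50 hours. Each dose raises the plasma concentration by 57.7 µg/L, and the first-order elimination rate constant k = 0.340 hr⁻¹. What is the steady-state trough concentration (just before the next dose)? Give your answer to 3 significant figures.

15.9 µg/L

Fraction remaining after one interval: e^(−kτ) = e^(−0.3400 × 4.50) = 0.2165
R = 1 / (1 − 0.2165) = 1.276
Css,max = 57.7 × 1.276 = 73.65 µg/L
Css,min = Css,max × e^(−kτ) = 73.65 × 0.2165 ≈ 15.9 µg/L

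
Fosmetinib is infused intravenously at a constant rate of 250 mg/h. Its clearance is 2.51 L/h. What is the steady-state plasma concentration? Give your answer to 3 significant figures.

Css = infusion rate / CL = 250 / 2.51 ≈ 99.6 µg/mL

99.6 µg/mL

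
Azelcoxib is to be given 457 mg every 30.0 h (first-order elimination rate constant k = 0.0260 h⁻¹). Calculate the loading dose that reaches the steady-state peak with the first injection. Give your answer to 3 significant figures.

844 mg

Accumulation ratio R = 1 / (1 − e^(−kτ)) = 1 / (1 − e^(−0.02600×30.0)) = 1 / (1 − 0.4584) = 1.846
Loading dose = maintenance dose × R = 457 × 1.846 ≈ 844 mg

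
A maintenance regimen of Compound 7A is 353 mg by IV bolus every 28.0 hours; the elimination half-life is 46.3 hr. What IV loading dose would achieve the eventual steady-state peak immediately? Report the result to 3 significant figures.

1030 mg

k = ln 2 / 46.3 = 0.01497 hr⁻¹
Accumulation ratio R = 1 / (1 − e^(−kτ)) = 1 / (1 − e^(−0.01497×28.0)) = 1 / (1 − 0.6576) = 2.920
Loading dose = maintenance dose × R = 353 × 2.920 ≈ 1030 mg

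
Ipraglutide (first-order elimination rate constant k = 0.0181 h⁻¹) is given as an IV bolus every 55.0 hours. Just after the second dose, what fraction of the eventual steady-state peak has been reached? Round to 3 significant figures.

0.863

f_n = 1 − e^(−nkτ) = 1 − e^(−2 × 0.01810 × 55.0) = 1 − e^(−1.991) = 1 − 0.1366 ≈ 0.863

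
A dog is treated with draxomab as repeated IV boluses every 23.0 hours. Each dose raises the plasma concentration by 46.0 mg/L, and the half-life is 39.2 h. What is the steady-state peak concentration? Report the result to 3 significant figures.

k = ln 2 / 39.2 = 0.01768 h⁻¹
Fraction remaining after one interval: e^(−kτ) = e^(−0.01768 × 23.0) = 0.6658
R = 1 / (1 − 0.6658) = 2.993
Css,max = 46.0 × 2.993 ≈ 138 mg/L

138 mg/L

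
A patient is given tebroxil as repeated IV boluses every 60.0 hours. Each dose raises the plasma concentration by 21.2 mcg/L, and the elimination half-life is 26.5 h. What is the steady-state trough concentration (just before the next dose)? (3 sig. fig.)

k = ln 2 / 26.5 = 0.02616 h⁻¹
Fraction remaining after one interval: e^(−kτ) = e^(−0.02616 × 60.0) = 0.2082
R = 1 / (1 − 0.2082) = 1.263
Css,max = 21.2 × 1.263 = 26.77 mcg/L
Css,min = Css,max × e^(−kτ) = 26.77 × 0.2082 ≈ 5.57 mcg/L

5.57 mcg/L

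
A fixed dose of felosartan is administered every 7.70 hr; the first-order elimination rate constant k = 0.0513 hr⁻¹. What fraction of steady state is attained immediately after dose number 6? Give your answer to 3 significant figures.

0.907

f_n = 1 − e^(−nkτ) = 1 − e^(−6 × 0.05130 × 7.70) = 1 − e^(−2.370) = 1 − 0.09348 ≈ 0.907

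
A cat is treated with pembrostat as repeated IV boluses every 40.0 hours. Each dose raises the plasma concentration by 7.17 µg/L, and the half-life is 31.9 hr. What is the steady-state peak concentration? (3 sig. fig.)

12.3 µg/L

k = ln 2 / 31.9 = 0.02173 hr⁻¹
Fraction remaining after one interval: e^(−kτ) = e^(−0.02173 × 40.0) = 0.4193
R = 1 / (1 − 0.4193) = 1.722
Css,max = 7.17 × 1.722 ≈ 12.3 µg/L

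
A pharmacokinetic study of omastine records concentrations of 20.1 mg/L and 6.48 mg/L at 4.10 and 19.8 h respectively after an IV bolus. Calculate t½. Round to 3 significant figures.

9.61 hours

k = ln(C₁/C₂) / (t₂ − t₁) = ln(20.1/6.48) / (19.8 − 4.10)
  = 1.132 / 15.70 = 0.07210 h⁻¹
t½ = ln 2 / k = ln 2 / 0.07210 ≈ 9.61 hours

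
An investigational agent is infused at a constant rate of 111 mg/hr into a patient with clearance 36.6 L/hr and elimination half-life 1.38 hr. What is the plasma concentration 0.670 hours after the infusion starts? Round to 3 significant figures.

0.867 µg/mL

Css = rate / CL = 111 / 36.6 = 3.033 µg/mL
k = ln 2 / 1.38 = 0.5023 hr⁻¹
C(t) = Css (1 − e^(−kt)) = 3.033 × (1 − e^(−0.3365)) = 3.033 × 0.2858 ≈ 0.867 µg/mL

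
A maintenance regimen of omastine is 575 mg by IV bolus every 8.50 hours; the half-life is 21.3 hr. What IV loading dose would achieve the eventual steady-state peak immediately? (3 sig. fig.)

k = ln 2 / 21.3 = 0.03254 hr⁻¹
Accumulation ratio R = 1 / (1 − e^(−kτ)) = 1 / (1 − e^(−0.03254×8.50)) = 1 / (1 − 0.7584) = 4.138
Loading dose = maintenance dose × R = 575 × 4.138 ≈ 2380 mg

2380 mg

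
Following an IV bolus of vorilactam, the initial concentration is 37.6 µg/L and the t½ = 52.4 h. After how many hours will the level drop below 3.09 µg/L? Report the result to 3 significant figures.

k = ln 2 / 52.4 = 0.01323 h⁻¹
C(t) = C₀ e^(−kt)  ⇒  t = ln(C₀/C) / k
t = ln(37.6/3.09) / 0.01323 = 2.499 / 0.01323 ≈ 189 hours

189 hours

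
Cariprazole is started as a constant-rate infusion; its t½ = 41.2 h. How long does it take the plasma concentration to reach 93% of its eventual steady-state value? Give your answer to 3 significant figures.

158 hours

k = ln 2 / 41.2 = 0.01682 h⁻¹
f = 1 − e^(−kt)  ⇒  t = −ln(1 − f) / k
t = −ln(1 − 0.93) / 0.01682 = 2.659 / 0.01682 ≈ 158 hours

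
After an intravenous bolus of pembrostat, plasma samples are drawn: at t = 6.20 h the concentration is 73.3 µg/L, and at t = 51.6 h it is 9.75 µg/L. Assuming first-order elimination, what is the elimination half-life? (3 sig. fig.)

k = ln(C₁/C₂) / (t₂ − t₁) = ln(73.3/9.75) / (51.6 − 6.20)
  = 2.017 / 45.40 = 0.04443 h⁻¹
t½ = ln 2 / k = ln 2 / 0.04443 ≈ 15.6 hours

15.6 hours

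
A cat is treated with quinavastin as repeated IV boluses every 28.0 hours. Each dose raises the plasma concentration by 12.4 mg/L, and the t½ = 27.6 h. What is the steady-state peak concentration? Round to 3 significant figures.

24.6 mg/L

k = ln 2 / 27.6 = 0.02511 h⁻¹
Fraction remaining after one interval: e^(−kτ) = e^(−0.02511 × 28.0) = 0.4950
R = 1 / (1 − 0.4950) = 1.980
Css,max = 12.4 × 1.980 ≈ 24.6 mg/L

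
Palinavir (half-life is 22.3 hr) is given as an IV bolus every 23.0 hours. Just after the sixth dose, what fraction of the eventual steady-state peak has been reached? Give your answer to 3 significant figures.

0.986

k = ln 2 / 22.3 = 0.03108 hr⁻¹
f_n = 1 − e^(−nkτ) = 1 − e^(−6 × 0.03108 × 23.0) = 1 − e^(−4.289) = 1 − 0.01371 ≈ 0.986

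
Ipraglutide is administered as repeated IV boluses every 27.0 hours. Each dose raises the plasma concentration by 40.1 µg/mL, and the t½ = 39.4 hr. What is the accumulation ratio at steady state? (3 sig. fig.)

2.64

k = ln 2 / 39.4 = 0.01759 hr⁻¹
Fraction remaining after one interval: e^(−kτ) = e^(−0.01759 × 27.0) = 0.6219
R = 1 / (1 − 0.6219) = 1 / 0.3781 ≈ 2.64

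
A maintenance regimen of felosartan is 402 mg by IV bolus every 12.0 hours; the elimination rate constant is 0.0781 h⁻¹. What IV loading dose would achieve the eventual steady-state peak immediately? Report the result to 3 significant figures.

Accumulation ratio R = 1 / (1 − e^(−kτ)) = 1 / (1 − e^(−0.07810×12.0)) = 1 / (1 − 0.3917) = 1.644
Loading dose = maintenance dose × R = 402 × 1.644 ≈ 661 mg

661 mg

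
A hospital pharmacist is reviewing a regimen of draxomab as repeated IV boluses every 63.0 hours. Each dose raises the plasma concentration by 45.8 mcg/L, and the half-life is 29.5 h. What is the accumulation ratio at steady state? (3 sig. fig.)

k = ln 2 / 29.5 = 0.02350 h⁻¹
Fraction remaining after one interval: e^(−kτ) = e^(−0.02350 × 63.0) = 0.2276
R = 1 / (1 − 0.2276) = 1 / 0.7724 ≈ 1.29

1.29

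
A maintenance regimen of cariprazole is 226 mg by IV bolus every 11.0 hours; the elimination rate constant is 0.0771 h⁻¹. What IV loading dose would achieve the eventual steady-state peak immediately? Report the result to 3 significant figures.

395 mg

Accumulation ratio R = 1 / (1 − e^(−kτ)) = 1 / (1 − e^(−0.07710×11.0)) = 1 / (1 − 0.4282) = 1.749
Loading dose = maintenance dose × R = 226 × 1.749 ≈ 395 mg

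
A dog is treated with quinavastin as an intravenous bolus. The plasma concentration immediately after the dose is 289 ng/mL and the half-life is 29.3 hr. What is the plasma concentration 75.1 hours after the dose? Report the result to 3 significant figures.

k = ln 2 / 29.3 = 0.02366 hr⁻¹
75.1 hr is 2.563 half-lives, so C = 289 × (1/2)^2.563 = 289 × 0.1692 ≈ 48.9 ng/mL

48.9 ng/mL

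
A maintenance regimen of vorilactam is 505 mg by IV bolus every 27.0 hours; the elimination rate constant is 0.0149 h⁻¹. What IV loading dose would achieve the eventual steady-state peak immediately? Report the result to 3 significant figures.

Accumulation ratio R = 1 / (1 − e^(−kτ)) = 1 / (1 − e^(−0.01490×27.0)) = 1 / (1 − 0.6688) = 3.019
Loading dose = maintenance dose × R = 505 × 3.019 ≈ 1520 mg

1520 mg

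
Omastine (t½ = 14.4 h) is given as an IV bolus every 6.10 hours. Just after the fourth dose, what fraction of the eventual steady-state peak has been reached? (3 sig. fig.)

k = ln 2 / 14.4 = 0.04814 h⁻¹
f_n = 1 − e^(−nkτ) = 1 − e^(−4 × 0.04814 × 6.10) = 1 − e^(−1.174) = 1 − 0.3090 ≈ 0.691

0.691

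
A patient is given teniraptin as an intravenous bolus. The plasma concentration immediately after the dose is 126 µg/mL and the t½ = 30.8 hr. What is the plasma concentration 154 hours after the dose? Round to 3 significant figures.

k = ln 2 / 30.8 = 0.02250 hr⁻¹
C(t) = C₀ e^(−kt) = 126 × e^(−0.02250 × 154) = 126 × e^(−3.466) = 126 × 0.03125 ≈ 3.94 µg/mL

3.94 µg/mL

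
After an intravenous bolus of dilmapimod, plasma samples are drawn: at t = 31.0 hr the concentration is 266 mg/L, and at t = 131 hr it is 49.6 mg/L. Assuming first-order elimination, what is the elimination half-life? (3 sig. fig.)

k = ln(C₁/C₂) / (t₂ − t₁) = ln(266/49.6) / (131 − 31.0)
  = 1.680 / 100.0 = 0.01680 hr⁻¹
t½ = ln 2 / k = ln 2 / 0.01680 ≈ 41.3 hours

41.3 hours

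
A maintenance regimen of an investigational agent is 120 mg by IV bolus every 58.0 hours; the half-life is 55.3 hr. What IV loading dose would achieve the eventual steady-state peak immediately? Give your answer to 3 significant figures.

232 mg

k = ln 2 / 55.3 = 0.01253 hr⁻¹
Accumulation ratio R = 1 / (1 − e^(−kτ)) = 1 / (1 − e^(−0.01253×58.0)) = 1 / (1 − 0.4834) = 1.936
Loading dose = maintenance dose × R = 120 × 1.936 ≈ 232 mg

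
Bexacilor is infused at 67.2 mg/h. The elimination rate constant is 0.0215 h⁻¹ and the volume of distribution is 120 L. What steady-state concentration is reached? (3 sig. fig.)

CL = k · V = 0.0215 × 120 = 2.580 L/h
Css = rate / CL = 67.2 / 2.580 ≈ 26.0 mg/L

26.0 mg/L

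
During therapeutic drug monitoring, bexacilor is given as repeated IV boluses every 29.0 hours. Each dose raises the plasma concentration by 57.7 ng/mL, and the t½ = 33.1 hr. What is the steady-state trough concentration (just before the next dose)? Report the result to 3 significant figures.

k = ln 2 / 33.1 = 0.02094 hr⁻¹
Fraction remaining after one interval: e^(−kτ) = e^(−0.02094 × 29.0) = 0.5448
R = 1 / (1 − 0.5448) = 2.197
Css,max = 57.7 × 2.197 = 126.8 ng/mL
Css,min = Css,max × e^(−kτ) = 126.8 × 0.5448 ≈ 69.1 ng/mL

69.1 ng/mL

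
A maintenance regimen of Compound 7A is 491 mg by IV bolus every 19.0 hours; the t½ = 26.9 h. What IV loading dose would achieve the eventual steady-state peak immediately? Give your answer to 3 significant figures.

1270 mg

k = ln 2 / 26.9 = 0.02577 h⁻¹
Accumulation ratio R = 1 / (1 − e^(−kτ)) = 1 / (1 − e^(−0.02577×19.0)) = 1 / (1 − 0.6129) = 2.583
Loading dose = maintenance dose × R = 491 × 2.583 ≈ 1270 mg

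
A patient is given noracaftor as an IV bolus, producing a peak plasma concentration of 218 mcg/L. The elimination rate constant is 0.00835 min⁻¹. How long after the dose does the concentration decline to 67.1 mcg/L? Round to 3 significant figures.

C(t) = C₀ e^(−kt)  ⇒  t = ln(C₀/C) / k
t = ln(218/67.1) / 0.008350 = 1.178 / 0.008350 ≈ 141 minutes

141 minutes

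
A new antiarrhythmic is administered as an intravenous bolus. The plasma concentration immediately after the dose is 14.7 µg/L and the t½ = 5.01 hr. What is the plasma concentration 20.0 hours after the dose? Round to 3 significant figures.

0.924 µg/L

k = ln 2 / 5.01 = 0.1384 hr⁻¹
C(t) = C₀ e^(−kt) = 14.7 × e^(−0.1384 × 20.0) = 14.7 × e^(−2.767) = 14.7 × 0.06285 ≈ 0.924 µg/L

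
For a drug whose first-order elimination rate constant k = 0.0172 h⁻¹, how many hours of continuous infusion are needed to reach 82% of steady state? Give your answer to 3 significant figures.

f = 1 − e^(−kt)  ⇒  t = −ln(1 − f) / k
t = −ln(1 − 0.82) / 0.01720 = 1.715 / 0.01720 ≈ 99.7 hours

99.7 hours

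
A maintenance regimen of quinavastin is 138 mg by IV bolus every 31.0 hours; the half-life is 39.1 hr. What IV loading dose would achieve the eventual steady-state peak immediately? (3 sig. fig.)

326 mg

k = ln 2 / 39.1 = 0.01773 hr⁻¹
Accumulation ratio R = 1 / (1 − e^(−kτ)) = 1 / (1 − e^(−0.01773×31.0)) = 1 / (1 − 0.5772) = 2.365
Loading dose = maintenance dose × R = 138 × 2.365 ≈ 326 mg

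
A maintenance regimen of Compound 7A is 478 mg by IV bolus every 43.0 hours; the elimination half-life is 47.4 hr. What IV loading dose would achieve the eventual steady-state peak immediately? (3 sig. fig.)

k = ln 2 / 47.4 = 0.01462 hr⁻¹
Accumulation ratio R = 1 / (1 − e^(−kτ)) = 1 / (1 − e^(−0.01462×43.0)) = 1 / (1 − 0.5332) = 2.142
Loading dose = maintenance dose × R = 478 × 2.142 ≈ 1020 mg

1020 mg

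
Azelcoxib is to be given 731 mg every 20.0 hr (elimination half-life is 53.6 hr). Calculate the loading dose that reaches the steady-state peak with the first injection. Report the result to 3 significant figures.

k = ln 2 / 53.6 = 0.01293 hr⁻¹
Accumulation ratio R = 1 / (1 − e^(−kτ)) = 1 / (1 − e^(−0.01293×20.0)) = 1 / (1 − 0.7721) = 4.388
Loading dose = maintenance dose × R = 731 × 4.388 ≈ 3210 mg

3210 mg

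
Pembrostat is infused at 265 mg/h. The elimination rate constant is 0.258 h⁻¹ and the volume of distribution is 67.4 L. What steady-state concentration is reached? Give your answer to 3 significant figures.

CL = k · V = 0.258 × 67.4 = 17.39 L/h
Css = rate / CL = 265 / 17.39 ≈ 15.2 mg/L

15.2 mg/L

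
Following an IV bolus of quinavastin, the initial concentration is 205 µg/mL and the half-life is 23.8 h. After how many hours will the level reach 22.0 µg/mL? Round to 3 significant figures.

k = ln 2 / 23.8 = 0.02912 h⁻¹
C(t) = C₀ e^(−kt)  ⇒  t = ln(C₀/C) / k
t = ln(205/22.0) / 0.02912 = 2.232 / 0.02912 ≈ 76.6 hours

76.6 hours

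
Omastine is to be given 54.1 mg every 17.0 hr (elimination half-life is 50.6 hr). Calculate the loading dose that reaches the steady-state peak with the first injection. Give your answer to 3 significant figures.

k = ln 2 / 50.6 = 0.01370 hr⁻¹
Accumulation ratio R = 1 / (1 − e^(−kτ)) = 1 / (1 − e^(−0.01370×17.0)) = 1 / (1 − 0.7923) = 4.814
Loading dose = maintenance dose × R = 54.1 × 4.814 ≈ 260 mg

260 mg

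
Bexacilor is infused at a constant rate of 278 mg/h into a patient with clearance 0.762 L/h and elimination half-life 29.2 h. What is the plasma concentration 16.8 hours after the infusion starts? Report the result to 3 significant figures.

120 mg/L

Css = rate / CL = 278 / 0.762 = 364.8 mg/L
k = ln 2 / 29.2 = 0.02374 h⁻¹
C(t) = Css (1 − e^(−kt)) = 364.8 × (1 − e^(−0.3988)) = 364.8 × 0.3289 ≈ 120 mg/L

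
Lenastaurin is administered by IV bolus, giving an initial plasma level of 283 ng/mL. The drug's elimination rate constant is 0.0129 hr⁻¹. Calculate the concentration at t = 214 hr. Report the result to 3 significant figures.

C(t) = C₀ e^(−kt) = 283 × e^(−0.01290 × 214) = 283 × e^(−2.761) = 283 × 0.06325 ≈ 17.9 ng/mL

17.9 ng/mL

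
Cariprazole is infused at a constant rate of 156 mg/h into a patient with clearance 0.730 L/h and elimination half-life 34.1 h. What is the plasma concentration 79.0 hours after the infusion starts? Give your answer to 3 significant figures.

Css = rate / CL = 156 / 0.730 = 213.7 mg/L
k = ln 2 / 34.1 = 0.02033 h⁻¹
C(t) = Css (1 − e^(−kt)) = 213.7 × (1 − e^(−1.606)) = 213.7 × 0.7993 ≈ 171 mg/L

171 mg/L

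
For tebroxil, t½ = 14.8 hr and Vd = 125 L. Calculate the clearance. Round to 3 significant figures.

5.85 L/hr

k = ln 2 / t½ = ln 2 / 14.8 = 0.04683 hr⁻¹
CL = k · V = 0.04683 × 125 ≈ 5.85 L/hr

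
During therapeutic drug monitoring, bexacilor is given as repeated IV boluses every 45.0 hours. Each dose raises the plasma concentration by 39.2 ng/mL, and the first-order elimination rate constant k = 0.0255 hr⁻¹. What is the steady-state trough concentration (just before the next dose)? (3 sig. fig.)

18.2 ng/mL

Fraction remaining after one interval: e^(−kτ) = e^(−0.02550 × 45.0) = 0.3174
R = 1 / (1 − 0.3174) = 1.465
Css,max = 39.2 × 1.465 = 57.43 ng/mL
Css,min = Css,max × e^(−kτ) = 57.43 × 0.3174 ≈ 18.2 ng/mL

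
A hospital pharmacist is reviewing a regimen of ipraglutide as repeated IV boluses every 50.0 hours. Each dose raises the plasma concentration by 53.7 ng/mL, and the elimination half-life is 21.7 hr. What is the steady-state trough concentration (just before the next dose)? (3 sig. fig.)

13.6 ng/mL

k = ln 2 / 21.7 = 0.03194 hr⁻¹
Fraction remaining after one interval: e^(−kτ) = e^(−0.03194 × 50.0) = 0.2025
R = 1 / (1 − 0.2025) = 1.254
Css,max = 53.7 × 1.254 = 67.33 ng/mL
Css,min = Css,max × e^(−kτ) = 67.33 × 0.2025 ≈ 13.6 ng/mL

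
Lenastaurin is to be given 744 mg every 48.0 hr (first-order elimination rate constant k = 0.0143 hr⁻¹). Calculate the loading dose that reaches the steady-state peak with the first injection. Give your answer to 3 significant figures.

1500 mg

Accumulation ratio R = 1 / (1 − e^(−kτ)) = 1 / (1 − e^(−0.01430×48.0)) = 1 / (1 − 0.5034) = 2.014
Loading dose = maintenance dose × R = 744 × 2.014 ≈ 1500 mg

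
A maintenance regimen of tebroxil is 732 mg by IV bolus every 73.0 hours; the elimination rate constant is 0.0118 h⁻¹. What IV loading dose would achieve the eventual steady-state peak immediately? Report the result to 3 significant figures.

Accumulation ratio R = 1 / (1 − e^(−kτ)) = 1 / (1 − e^(−0.01180×73.0)) = 1 / (1 − 0.4226) = 1.732
Loading dose = maintenance dose × R = 732 × 1.732 ≈ 1270 mg

1270 mg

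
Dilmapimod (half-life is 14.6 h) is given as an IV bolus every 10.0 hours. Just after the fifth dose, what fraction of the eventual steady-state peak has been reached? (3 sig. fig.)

k = ln 2 / 14.6 = 0.04748 h⁻¹
f_n = 1 − e^(−nkτ) = 1 − e^(−5 × 0.04748 × 10.0) = 1 − e^(−2.374) = 1 − 0.09313 ≈ 0.907

0.907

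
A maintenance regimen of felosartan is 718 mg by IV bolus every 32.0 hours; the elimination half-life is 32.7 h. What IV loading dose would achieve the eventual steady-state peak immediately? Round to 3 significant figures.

1460 mg

k = ln 2 / 32.7 = 0.02120 h⁻¹
Accumulation ratio R = 1 / (1 − e^(−kτ)) = 1 / (1 − e^(−0.02120×32.0)) = 1 / (1 − 0.5075) = 2.030
Loading dose = maintenance dose × R = 718 × 2.030 ≈ 1460 mg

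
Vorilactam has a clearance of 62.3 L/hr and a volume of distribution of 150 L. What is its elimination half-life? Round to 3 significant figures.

1.67 hours

k = CL / V = 62.3 / 150 = 0.4153 hr⁻¹
t½ = ln 2 / k = ln 2 / 0.4153 ≈ 1.67 hours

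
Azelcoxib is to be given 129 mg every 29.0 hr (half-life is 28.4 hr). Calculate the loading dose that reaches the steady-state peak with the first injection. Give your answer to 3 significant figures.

k = ln 2 / 28.4 = 0.02441 hr⁻¹
Accumulation ratio R = 1 / (1 − e^(−kτ)) = 1 / (1 − e^(−0.02441×29.0)) = 1 / (1 − 0.4927) = 1.971
Loading dose = maintenance dose × R = 129 × 1.971 ≈ 254 mg

254 mg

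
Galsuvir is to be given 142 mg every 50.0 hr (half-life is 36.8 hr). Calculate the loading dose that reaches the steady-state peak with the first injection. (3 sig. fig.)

233 mg

k = ln 2 / 36.8 = 0.01884 hr⁻¹
Accumulation ratio R = 1 / (1 − e^(−kτ)) = 1 / (1 − e^(−0.01884×50.0)) = 1 / (1 − 0.3899) = 1.639
Loading dose = maintenance dose × R = 142 × 1.639 ≈ 233 mg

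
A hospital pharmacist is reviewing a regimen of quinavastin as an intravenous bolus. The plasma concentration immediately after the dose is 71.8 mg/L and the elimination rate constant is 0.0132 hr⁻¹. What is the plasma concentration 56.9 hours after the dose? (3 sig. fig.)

C(t) = C₀ e^(−kt) = 71.8 × e^(−0.01320 × 56.9) = 71.8 × e^(−0.7511) = 71.8 × 0.4719 ≈ 33.9 mg/L

33.9 mg/L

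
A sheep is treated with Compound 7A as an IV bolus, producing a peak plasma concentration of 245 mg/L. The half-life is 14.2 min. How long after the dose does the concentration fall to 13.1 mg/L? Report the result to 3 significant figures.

k = ln 2 / 14.2 = 0.04881 min⁻¹
C(t) = C₀ e^(−kt)  ⇒  t = ln(C₀/C) / k
t = ln(245/13.1) / 0.04881 = 2.929 / 0.04881 ≈ 60.0 minutes

60.0 minutes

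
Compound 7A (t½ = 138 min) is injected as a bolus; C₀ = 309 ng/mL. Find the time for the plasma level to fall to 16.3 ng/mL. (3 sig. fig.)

k = ln 2 / 138 = 0.005023 min⁻¹
C(t) = C₀ e^(−kt)  ⇒  t = ln(C₀/C) / k
t = ln(309/16.3) / 0.005023 = 2.942 / 0.005023 ≈ 586 minutes

586 minutes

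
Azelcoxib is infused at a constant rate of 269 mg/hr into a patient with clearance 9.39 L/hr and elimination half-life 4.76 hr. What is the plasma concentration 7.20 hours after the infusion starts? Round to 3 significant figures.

Css = rate / CL = 269 / 9.39 = 28.65 mg/L
k = ln 2 / 4.76 = 0.1456 hr⁻¹
C(t) = Css (1 − e^(−kt)) = 28.65 × (1 − e^(−1.048)) = 28.65 × 0.6495 ≈ 18.6 mg/L

18.6 mg/L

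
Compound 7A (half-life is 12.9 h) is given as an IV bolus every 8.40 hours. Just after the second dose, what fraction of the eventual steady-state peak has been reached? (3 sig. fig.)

k = ln 2 / 12.9 = 0.05373 h⁻¹
f_n = 1 − e^(−nkτ) = 1 − e^(−2 × 0.05373 × 8.40) = 1 − e^(−0.9027) = 1 − 0.4055 ≈ 0.595

0.595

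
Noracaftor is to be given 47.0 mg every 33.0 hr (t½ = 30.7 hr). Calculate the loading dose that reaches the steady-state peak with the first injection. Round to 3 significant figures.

k = ln 2 / 30.7 = 0.02258 hr⁻¹
Accumulation ratio R = 1 / (1 − e^(−kτ)) = 1 / (1 − e^(−0.02258×33.0)) = 1 / (1 − 0.4747) = 1.904
Loading dose = maintenance dose × R = 47.0 × 1.904 ≈ 89.5 mg

89.5 mg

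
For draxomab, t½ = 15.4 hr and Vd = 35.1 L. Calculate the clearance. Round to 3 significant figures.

k = ln 2 / t½ = ln 2 / 15.4 = 0.04501 hr⁻¹
CL = k · V = 0.04501 × 35.1 ≈ 1.58 L/hr

1.58 L/hr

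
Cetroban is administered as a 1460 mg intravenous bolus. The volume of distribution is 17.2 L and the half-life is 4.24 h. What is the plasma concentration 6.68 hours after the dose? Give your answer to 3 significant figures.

C₀ = dose / V = 1460 / 17.2 = 84.88 µg/mL
k = ln 2 / 4.24 = 0.1635 h⁻¹
C(t) = C₀ e^(−kt) = 84.88 × e^(−0.1635 × 6.68) = 84.88 × e^(−1.092) = 84.88 × 0.3355 ≈ 28.5 µg/mL

28.5 µg/mL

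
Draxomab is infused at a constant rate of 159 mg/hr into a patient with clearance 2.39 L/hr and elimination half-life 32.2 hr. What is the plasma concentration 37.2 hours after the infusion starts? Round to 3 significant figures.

Css = rate / CL = 159 / 2.39 = 66.53 mg/L
k = ln 2 / 32.2 = 0.02153 hr⁻¹
C(t) = Css (1 − e^(−kt)) = 66.53 × (1 − e^(−0.8008)) = 66.53 × 0.5510 ≈ 36.7 mg/L

36.7 mg/L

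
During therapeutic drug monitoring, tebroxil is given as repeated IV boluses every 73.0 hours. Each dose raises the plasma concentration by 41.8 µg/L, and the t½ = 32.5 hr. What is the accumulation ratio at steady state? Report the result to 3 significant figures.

1.27

k = ln 2 / 32.5 = 0.02133 hr⁻¹
Fraction remaining after one interval: e^(−kτ) = e^(−0.02133 × 73.0) = 0.2108
R = 1 / (1 − 0.2108) = 1 / 0.7892 ≈ 1.27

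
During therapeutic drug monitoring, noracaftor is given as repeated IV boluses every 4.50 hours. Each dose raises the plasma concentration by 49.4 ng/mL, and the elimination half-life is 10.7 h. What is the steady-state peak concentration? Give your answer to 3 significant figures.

195 ng/mL

k = ln 2 / 10.7 = 0.06478 h⁻¹
Fraction remaining after one interval: e^(−kτ) = e^(−0.06478 × 4.50) = 0.7471
R = 1 / (1 − 0.7471) = 3.955
Css,max = 49.4 × 3.955 ≈ 195 ng/mL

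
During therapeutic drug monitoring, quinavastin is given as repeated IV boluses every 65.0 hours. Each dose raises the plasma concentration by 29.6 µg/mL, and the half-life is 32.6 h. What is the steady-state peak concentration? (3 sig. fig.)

39.5 µg/mL

k = ln 2 / 32.6 = 0.02126 h⁻¹
Fraction remaining after one interval: e^(−kτ) = e^(−0.02126 × 65.0) = 0.2511
R = 1 / (1 − 0.2511) = 1.335
Css,max = 29.6 × 1.335 ≈ 39.5 µg/mL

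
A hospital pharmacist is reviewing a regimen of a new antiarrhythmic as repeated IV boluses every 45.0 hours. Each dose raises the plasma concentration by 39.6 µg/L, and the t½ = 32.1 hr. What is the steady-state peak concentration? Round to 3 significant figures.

k = ln 2 / 32.1 = 0.02159 hr⁻¹
Fraction remaining after one interval: e^(−kτ) = e^(−0.02159 × 45.0) = 0.3784
R = 1 / (1 − 0.3784) = 1.609
Css,max = 39.6 × 1.609 ≈ 63.7 µg/L

63.7 µg/L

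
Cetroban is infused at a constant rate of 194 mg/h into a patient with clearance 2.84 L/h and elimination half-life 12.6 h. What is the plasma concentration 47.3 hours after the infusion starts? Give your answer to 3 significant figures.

Css = rate / CL = 194 / 2.84 = 68.31 µg/mL
k = ln 2 / 12.6 = 0.05501 h⁻¹
C(t) = Css (1 − e^(−kt)) = 68.31 × (1 − e^(−2.602)) = 68.31 × 0.9259 ≈ 63.2 µg/mL

63.2 µg/mL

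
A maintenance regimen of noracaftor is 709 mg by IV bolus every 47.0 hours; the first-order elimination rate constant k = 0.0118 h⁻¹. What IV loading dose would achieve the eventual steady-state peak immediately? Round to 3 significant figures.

Accumulation ratio R = 1 / (1 − e^(−kτ)) = 1 / (1 − e^(−0.01180×47.0)) = 1 / (1 − 0.5743) = 2.349
Loading dose = maintenance dose × R = 709 × 2.349 ≈ 1670 mg

1670 mg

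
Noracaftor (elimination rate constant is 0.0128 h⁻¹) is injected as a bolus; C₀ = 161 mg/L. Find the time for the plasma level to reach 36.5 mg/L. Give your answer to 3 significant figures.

C(t) = C₀ e^(−kt)  ⇒  t = ln(C₀/C) / k
t = ln(161/36.5) / 0.01280 = 1.484 / 0.01280 ≈ 116 hours

116 hours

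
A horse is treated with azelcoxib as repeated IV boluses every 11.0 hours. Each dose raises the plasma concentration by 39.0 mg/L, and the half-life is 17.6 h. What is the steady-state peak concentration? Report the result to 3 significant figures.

111 mg/L

k = ln 2 / 17.6 = 0.03938 h⁻¹
Fraction remaining after one interval: e^(−kτ) = e^(−0.03938 × 11.0) = 0.6484
R = 1 / (1 − 0.6484) = 2.844
Css,max = 39.0 × 2.844 ≈ 111 mg/L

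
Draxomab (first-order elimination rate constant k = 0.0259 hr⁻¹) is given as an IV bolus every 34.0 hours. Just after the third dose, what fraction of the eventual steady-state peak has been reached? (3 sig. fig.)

0.929

f_n = 1 − e^(−nkτ) = 1 − e^(−3 × 0.02590 × 34.0) = 1 − e^(−2.642) = 1 − 0.07123 ≈ 0.929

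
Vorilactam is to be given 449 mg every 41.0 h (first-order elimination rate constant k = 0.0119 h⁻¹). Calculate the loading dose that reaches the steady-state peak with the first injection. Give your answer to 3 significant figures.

Accumulation ratio R = 1 / (1 − e^(−kτ)) = 1 / (1 − e^(−0.01190×41.0)) = 1 / (1 − 0.6139) = 2.590
Loading dose = maintenance dose × R = 449 × 2.590 ≈ 1160 mg

1160 mg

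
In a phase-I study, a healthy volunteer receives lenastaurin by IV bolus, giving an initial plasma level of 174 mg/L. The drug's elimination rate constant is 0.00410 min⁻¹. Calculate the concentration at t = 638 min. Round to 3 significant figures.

C(t) = C₀ e^(−kt) = 174 × e^(−0.004100 × 638) = 174 × e^(−2.616) = 174 × 0.07311 ≈ 12.7 mg/L

12.7 mg/L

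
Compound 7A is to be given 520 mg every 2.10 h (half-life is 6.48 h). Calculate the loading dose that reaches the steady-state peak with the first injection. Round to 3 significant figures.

k = ln 2 / 6.48 = 0.1070 h⁻¹
Accumulation ratio R = 1 / (1 − e^(−kτ)) = 1 / (1 − e^(−0.1070×2.10)) = 1 / (1 − 0.7988) = 4.970
Loading dose = maintenance dose × R = 520 × 4.970 ≈ 2580 mg

2580 mg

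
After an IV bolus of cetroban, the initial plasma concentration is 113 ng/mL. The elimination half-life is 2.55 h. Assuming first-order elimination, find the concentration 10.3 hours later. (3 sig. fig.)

k = ln 2 / 2.55 = 0.2718 h⁻¹
10.3 h is 4.039 half-lives, so C = 113 × (1/2)^4.039 = 113 × 0.06082 ≈ 6.87 ng/mL

6.87 ng/mL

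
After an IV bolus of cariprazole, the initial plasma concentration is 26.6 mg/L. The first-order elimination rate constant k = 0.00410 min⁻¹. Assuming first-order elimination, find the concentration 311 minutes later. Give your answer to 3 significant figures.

7.43 mg/L

C(t) = C₀ e^(−kt) = 26.6 × e^(−0.004100 × 311) = 26.6 × e^(−1.275) = 26.6 × 0.2794 ≈ 7.43 mg/L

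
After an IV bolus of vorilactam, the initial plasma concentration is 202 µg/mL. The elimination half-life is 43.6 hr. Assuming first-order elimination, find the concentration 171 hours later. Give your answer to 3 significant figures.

13.3 µg/mL

k = ln 2 / 43.6 = 0.01590 hr⁻¹
C(t) = C₀ e^(−kt) = 202 × e^(−0.01590 × 171) = 202 × e^(−2.719) = 202 × 0.06597 ≈ 13.3 µg/mL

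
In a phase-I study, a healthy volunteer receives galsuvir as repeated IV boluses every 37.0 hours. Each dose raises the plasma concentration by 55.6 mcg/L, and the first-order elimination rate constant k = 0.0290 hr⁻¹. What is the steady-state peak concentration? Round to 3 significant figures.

84.5 mcg/L

Fraction remaining after one interval: e^(−kτ) = e^(−0.02900 × 37.0) = 0.3420
R = 1 / (1 − 0.3420) = 1.520
Css,max = 55.6 × 1.520 ≈ 84.5 mcg/L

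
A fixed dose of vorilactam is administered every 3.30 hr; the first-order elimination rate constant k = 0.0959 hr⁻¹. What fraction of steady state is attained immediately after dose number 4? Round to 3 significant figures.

f_n = 1 − e^(−nkτ) = 1 − e^(−4 × 0.09590 × 3.30) = 1 − e^(−1.266) = 1 − 0.2820 ≈ 0.718

0.718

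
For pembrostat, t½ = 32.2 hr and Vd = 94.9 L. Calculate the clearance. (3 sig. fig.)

2.04 L/hr

k = ln 2 / t½ = ln 2 / 32.2 = 0.02153 hr⁻¹
CL = k · V = 0.02153 × 94.9 ≈ 2.04 L/hr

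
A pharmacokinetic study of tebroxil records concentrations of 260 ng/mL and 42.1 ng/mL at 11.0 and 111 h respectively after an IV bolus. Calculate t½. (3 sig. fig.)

38.1 hours

k = ln(C₁/C₂) / (t₂ − t₁) = ln(260/42.1) / (111 − 11.0)
  = 1.821 / 100.0 = 0.01821 h⁻¹
t½ = ln 2 / k = ln 2 / 0.01821 ≈ 38.1 hours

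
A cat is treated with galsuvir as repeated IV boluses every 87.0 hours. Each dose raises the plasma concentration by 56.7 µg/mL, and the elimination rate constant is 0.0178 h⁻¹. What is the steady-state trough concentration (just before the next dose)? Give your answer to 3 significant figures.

15.3 µg/mL

Fraction remaining after one interval: e^(−kτ) = e^(−0.01780 × 87.0) = 0.2125
R = 1 / (1 − 0.2125) = 1.270
Css,max = 56.7 × 1.270 = 72.00 µg/mL
Css,min = Css,max × e^(−kτ) = 72.00 × 0.2125 ≈ 15.3 µg/mL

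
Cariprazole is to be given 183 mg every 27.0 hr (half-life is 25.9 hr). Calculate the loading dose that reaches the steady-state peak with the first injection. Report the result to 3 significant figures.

356 mg

k = ln 2 / 25.9 = 0.02676 hr⁻¹
Accumulation ratio R = 1 / (1 − e^(−kτ)) = 1 / (1 − e^(−0.02676×27.0)) = 1 / (1 − 0.4855) = 1.944
Loading dose = maintenance dose × R = 183 × 1.944 ≈ 356 mg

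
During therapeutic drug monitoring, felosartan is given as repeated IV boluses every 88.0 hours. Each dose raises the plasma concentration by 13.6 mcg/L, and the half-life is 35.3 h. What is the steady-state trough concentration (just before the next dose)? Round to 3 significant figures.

2.94 mcg/L

k = ln 2 / 35.3 = 0.01964 h⁻¹
Fraction remaining after one interval: e^(−kτ) = e^(−0.01964 × 88.0) = 0.1776
R = 1 / (1 − 0.1776) = 1.216
Css,max = 13.6 × 1.216 = 16.54 mcg/L
Css,min = Css,max × e^(−kτ) = 16.54 × 0.1776 ≈ 2.94 mcg/L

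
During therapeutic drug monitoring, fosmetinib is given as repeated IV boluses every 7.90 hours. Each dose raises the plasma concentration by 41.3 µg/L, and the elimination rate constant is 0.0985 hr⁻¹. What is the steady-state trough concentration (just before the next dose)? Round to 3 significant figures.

Fraction remaining after one interval: e^(−kτ) = e^(−0.09850 × 7.90) = 0.4593
R = 1 / (1 − 0.4593) = 1.849
Css,max = 41.3 × 1.849 = 76.38 µg/L
Css,min = Css,max × e^(−kτ) = 76.38 × 0.4593 ≈ 35.1 µg/L

35.1 µg/L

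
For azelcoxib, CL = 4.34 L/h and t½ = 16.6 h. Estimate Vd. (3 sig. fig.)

k = ln 2 / t½ = ln 2 / 16.6 = 0.04176 h⁻¹
V = CL / k = 4.34 / 0.04176 ≈ 104 L

104 L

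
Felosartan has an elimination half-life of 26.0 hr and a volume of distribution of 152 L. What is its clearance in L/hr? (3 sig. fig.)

4.05 L/hr

k = ln 2 / t½ = ln 2 / 26.0 = 0.02666 hr⁻¹
CL = k · V = 0.02666 × 152 ≈ 4.05 L/hr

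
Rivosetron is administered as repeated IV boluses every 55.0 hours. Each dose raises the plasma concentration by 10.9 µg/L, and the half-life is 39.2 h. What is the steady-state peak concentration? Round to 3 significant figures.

k = ln 2 / 39.2 = 0.01768 h⁻¹
Fraction remaining after one interval: e^(−kτ) = e^(−0.01768 × 55.0) = 0.3781
R = 1 / (1 − 0.3781) = 1.608
Css,max = 10.9 × 1.608 ≈ 17.5 µg/L

17.5 µg/L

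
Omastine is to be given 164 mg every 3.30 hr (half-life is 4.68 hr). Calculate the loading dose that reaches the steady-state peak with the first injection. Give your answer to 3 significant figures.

k = ln 2 / 4.68 = 0.1481 hr⁻¹
Accumulation ratio R = 1 / (1 − e^(−kτ)) = 1 / (1 − e^(−0.1481×3.30)) = 1 / (1 − 0.6134) = 2.587
Loading dose = maintenance dose × R = 164 × 2.587 ≈ 424 mg

424 mg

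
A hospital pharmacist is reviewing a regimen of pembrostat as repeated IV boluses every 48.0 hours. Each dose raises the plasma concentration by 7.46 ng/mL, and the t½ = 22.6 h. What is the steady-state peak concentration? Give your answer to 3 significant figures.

9.68 ng/mL

k = ln 2 / 22.6 = 0.03067 h⁻¹
Fraction remaining after one interval: e^(−kτ) = e^(−0.03067 × 48.0) = 0.2294
R = 1 / (1 − 0.2294) = 1.298
Css,max = 7.46 × 1.298 ≈ 9.68 ng/mL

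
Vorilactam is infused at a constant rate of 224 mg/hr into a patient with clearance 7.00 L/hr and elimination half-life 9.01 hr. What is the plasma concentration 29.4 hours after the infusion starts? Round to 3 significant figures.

28.7 mg/L

Css = rate / CL = 224 / 7.00 = 32.00 mg/L
k = ln 2 / 9.01 = 0.07693 hr⁻¹
C(t) = Css (1 − e^(−kt)) = 32.00 × (1 − e^(−2.262)) = 32.00 × 0.8958 ≈ 28.7 mg/L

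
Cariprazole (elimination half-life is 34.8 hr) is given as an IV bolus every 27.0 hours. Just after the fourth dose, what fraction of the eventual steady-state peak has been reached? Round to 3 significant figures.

0.884

k = ln 2 / 34.8 = 0.01992 hr⁻¹
f_n = 1 − e^(−nkτ) = 1 − e^(−4 × 0.01992 × 27.0) = 1 − e^(−2.151) = 1 − 0.1164 ≈ 0.884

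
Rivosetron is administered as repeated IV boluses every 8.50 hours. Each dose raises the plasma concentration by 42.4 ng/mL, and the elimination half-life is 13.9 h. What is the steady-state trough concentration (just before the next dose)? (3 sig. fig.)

k = ln 2 / 13.9 = 0.04987 h⁻¹
Fraction remaining after one interval: e^(−kτ) = e^(−0.04987 × 8.50) = 0.6545
R = 1 / (1 − 0.6545) = 2.894
Css,max = 42.4 × 2.894 = 122.7 ng/mL
Css,min = Css,max × e^(−kτ) = 122.7 × 0.6545 ≈ 80.3 ng/mL

80.3 ng/mL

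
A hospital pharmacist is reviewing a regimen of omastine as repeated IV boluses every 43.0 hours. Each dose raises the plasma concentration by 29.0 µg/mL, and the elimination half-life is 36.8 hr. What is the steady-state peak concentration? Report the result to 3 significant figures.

k = ln 2 / 36.8 = 0.01884 hr⁻¹
Fraction remaining after one interval: e^(−kτ) = e^(−0.01884 × 43.0) = 0.4449
R = 1 / (1 − 0.4449) = 1.801
Css,max = 29.0 × 1.801 ≈ 52.2 µg/mL

52.2 µg/mL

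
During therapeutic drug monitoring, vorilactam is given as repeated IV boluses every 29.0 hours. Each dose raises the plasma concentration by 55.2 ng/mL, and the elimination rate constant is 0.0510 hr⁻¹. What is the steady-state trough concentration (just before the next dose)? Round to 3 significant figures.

16.3 ng/mL

Fraction remaining after one interval: e^(−kτ) = e^(−0.05100 × 29.0) = 0.2279
R = 1 / (1 − 0.2279) = 1.295
Css,max = 55.2 × 1.295 = 71.49 ng/mL
Css,min = Css,max × e^(−kτ) = 71.49 × 0.2279 ≈ 16.3 ng/mL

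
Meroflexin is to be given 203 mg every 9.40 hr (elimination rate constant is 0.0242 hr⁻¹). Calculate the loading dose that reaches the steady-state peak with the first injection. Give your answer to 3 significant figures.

Accumulation ratio R = 1 / (1 − e^(−kτ)) = 1 / (1 − e^(−0.02420×9.40)) = 1 / (1 − 0.7965) = 4.915
Loading dose = maintenance dose × R = 203 × 4.915 ≈ 998 mg

998 mg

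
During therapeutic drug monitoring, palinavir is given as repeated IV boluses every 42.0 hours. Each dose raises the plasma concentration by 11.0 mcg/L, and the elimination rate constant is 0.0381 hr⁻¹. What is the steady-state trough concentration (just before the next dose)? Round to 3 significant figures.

Fraction remaining after one interval: e^(−kτ) = e^(−0.03810 × 42.0) = 0.2019
R = 1 / (1 − 0.2019) = 1.253
Css,max = 11.0 × 1.253 = 13.78 mcg/L
Css,min = Css,max × e^(−kτ) = 13.78 × 0.2019 ≈ 2.78 mcg/L

2.78 mcg/L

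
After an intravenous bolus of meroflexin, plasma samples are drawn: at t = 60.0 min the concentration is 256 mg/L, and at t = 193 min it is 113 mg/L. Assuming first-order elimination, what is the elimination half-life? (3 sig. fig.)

k = ln(C₁/C₂) / (t₂ − t₁) = ln(256/113) / (193 − 60.0)
  = 0.8178 / 133.0 = 0.006149 min⁻¹
t½ = ln 2 / k = ln 2 / 0.006149 ≈ 113 minutes

113 minutes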